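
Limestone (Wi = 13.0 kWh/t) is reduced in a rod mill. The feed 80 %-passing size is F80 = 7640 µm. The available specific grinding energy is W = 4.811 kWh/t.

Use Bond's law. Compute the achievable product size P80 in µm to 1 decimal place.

W_Bond = 10·Wi·(1/√P₈₀ − 1/√F₈₀)
P80^(−½) = W/(10 Wi) + F80^(−½)
  = 4.8110/(10·13.0) + 1/√7640 = 0.037008 + 0.011441 = 0.048448
P80 = (1/0.048448)² = 20.6405² = 426.03 µm

P80 = 426.0 µm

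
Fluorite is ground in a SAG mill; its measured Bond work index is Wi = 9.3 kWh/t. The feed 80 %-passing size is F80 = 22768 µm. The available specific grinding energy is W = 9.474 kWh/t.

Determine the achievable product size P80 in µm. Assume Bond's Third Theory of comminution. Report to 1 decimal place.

W = 10·Wi·[P80^(−½) − F80^(−½)]
P80^-0.5 = F80^-0.5 + W/(10 Wi)
  = 9.4740/(10·9.3) + 1/√22768 = 0.101871 + 0.006627 = 0.108498
P80 = (1/0.108498)² = 9.2167² = 84.95 µm

P80 = 84.9 µm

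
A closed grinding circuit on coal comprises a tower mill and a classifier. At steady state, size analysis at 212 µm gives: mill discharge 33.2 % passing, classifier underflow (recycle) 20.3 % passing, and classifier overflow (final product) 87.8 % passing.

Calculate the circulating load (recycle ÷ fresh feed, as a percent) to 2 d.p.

Classifier node, passing 212 µm:
r = (o − d)/(d − u)
r = (87.8 − 33.2)/(33.2 − 20.3) = 54.6/12.9 = 4.2326
CL = 100·r = 423.26 %

CL = 423.26 %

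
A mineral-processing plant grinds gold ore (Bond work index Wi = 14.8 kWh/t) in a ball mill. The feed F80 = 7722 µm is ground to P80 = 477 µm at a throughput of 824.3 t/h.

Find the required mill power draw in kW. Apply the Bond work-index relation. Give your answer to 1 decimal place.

Bond: W = 10·Wi·(1/√P80 − 1/√F80)
W = 10·14.8·(1/√477 − 1/√7722) = 10·14.8·(0.034407) = 5.0922 kWh/t
P = W·T = 5.0922·824.3 = 4197.5 kW

P = 4197.5 kW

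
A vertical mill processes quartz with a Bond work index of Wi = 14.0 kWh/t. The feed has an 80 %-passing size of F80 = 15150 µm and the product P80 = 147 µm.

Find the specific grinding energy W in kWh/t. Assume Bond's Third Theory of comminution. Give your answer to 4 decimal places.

W = 10.4096 kWh/t

W = 10 Wi (1/√P80 − 1/√F80)  [Bond]
1/√147 = 0.082479;  1/√15150 = 0.008124
W = 10·14.0·(0.082479 − 0.008124) = 10.4096 kWh/t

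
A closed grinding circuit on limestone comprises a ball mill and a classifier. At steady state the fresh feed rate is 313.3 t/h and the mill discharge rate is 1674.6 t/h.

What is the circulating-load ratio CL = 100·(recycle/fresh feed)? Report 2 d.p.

CL = 434.50 %

Steady state: M = F + R.
R = M − F = 1674.6 − 313.3 = 1361.3 t/h
CL = 100·R/F = 100·1361.3/313.3 = 434.50 %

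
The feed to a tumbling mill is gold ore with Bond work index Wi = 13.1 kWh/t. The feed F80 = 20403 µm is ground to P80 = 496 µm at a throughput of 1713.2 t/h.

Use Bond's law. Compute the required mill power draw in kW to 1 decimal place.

P = 8506.0 kW

W = 10 Wi (P80^-0.5 − F80^-0.5)
W = 10·13.1·(1/√496 − 1/√20403) = 10·13.1·(0.037900) = 4.9650 kWh/t
P_mill = W·ṁ = 4.9650·1713.2 = 8506.0 kW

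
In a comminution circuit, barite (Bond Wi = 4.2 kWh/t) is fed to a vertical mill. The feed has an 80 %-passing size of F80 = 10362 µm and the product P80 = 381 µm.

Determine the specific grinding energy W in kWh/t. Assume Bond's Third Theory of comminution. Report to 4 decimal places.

W = 1.7391 kWh/t

W = 10 Wi (1/√P80 − 1/√F80)  [Bond]
1/√381 = 0.051232;  1/√10362 = 0.009824
W = 10·4.2·(0.051232 − 0.009824) = 1.7391 kWh/t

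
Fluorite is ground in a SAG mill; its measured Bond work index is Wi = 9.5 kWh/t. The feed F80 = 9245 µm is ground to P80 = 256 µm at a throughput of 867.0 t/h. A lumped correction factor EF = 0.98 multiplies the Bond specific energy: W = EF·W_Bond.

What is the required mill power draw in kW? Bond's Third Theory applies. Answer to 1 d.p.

P = 4205.4 kW

Bond:  W = 10 Wi (1/√P − 1/√F)
W = 10·9.5·(1/√256 − 1/√9245) = 10·9.5·(0.052100) = 4.9495 kWh/t
With EF = 0.98: W = 4.9495·0.98 = 4.8505 kWh/t
P_mill = W·ṁ = 4.8505·867.0 = 4205.4 kW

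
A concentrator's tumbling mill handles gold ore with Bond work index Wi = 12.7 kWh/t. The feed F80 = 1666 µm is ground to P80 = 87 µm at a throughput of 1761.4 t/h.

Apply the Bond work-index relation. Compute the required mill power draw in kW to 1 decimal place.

W = 10 Wi / √P80 − 10 Wi / √F80
W = 10·12.7·(1/√87 − 1/√1666) = 10·12.7·(0.082711) = 10.5044 kWh/t
Mill draw = 10.5044 × 1761.4 = 18502.4 kW

P = 18502.4 kW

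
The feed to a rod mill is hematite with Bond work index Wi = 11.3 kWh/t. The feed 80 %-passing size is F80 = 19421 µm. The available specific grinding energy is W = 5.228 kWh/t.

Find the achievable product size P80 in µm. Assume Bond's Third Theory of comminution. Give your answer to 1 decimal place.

P80 = 350.1 µm

W_Bond = 10·Wi·(1/√P₈₀ − 1/√F₈₀)
P80^(−½) = W/(10 Wi) + F80^(−½)
  = 5.2280/(10·11.3) + 1/√19421 = 0.046265 + 0.007176 = 0.053441
P80 = (1/0.053441)² = 18.7122² = 350.14 µm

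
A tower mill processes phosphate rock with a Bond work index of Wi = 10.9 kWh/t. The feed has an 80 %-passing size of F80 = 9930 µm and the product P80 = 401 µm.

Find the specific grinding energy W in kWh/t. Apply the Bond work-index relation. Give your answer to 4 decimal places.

W = 4.3494 kWh/t

W = 10 Wi (1/√P80 − 1/√F80)  [Bond]
1/√401 = 0.049938;  1/√9930 = 0.010035
W = 10·10.9·(0.049938 − 0.010035) = 4.3494 kWh/t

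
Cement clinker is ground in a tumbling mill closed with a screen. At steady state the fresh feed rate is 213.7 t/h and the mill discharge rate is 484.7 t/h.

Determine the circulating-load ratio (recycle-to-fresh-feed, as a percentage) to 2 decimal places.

CL = 126.81 %

Steady state: M = F + R.
R = M − F = 484.7 − 213.7 = 271.0 t/h
CL = 100·R/F = 100·271.0/213.7 = 126.81 %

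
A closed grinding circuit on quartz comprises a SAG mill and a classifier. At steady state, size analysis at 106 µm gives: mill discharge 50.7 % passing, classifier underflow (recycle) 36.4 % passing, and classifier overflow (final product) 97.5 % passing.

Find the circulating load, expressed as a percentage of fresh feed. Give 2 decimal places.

Let r = R/F. Size balance at 106 µm:
(1+r)·d = r·u + o ⇒ r = (o−d)/(d−u)
r = (97.5 − 50.7)/(50.7 − 36.4) = 46.8/14.3 = 3.2727
CL = 100·r = 327.27 %

CL = 327.27 %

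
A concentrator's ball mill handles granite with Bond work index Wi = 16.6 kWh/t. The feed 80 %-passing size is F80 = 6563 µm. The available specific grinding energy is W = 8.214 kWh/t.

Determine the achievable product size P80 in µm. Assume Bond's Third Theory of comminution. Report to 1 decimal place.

W = 10 Wi (1/√P80 − 1/√F80)  [Bond]
P80^-0.5 = F80^-0.5 + W/(10 Wi)
  = 8.2140/(10·16.6) + 1/√6563 = 0.049482 + 0.012344 = 0.061826
P80 = (1/0.061826)² = 16.1745² = 261.61 µm

P80 = 261.6 µm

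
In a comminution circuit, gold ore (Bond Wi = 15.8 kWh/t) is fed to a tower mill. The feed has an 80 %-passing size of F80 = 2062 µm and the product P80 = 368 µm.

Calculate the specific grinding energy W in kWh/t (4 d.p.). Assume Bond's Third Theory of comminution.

Bond:  W = 10 Wi (1/√P − 1/√F)
1/√368 = 0.052129;  1/√2062 = 0.022022
W = 10·15.8·(0.052129 − 0.022022) = 4.7569 kWh/t

W = 4.7569 kWh/t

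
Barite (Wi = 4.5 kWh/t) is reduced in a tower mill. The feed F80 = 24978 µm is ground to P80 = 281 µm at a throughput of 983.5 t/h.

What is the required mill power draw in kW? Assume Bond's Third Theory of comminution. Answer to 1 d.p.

W_Bond = 10·Wi·(1/√P₈₀ − 1/√F₈₀)
W = 10·4.5·(1/√281 − 1/√24978) = 10·4.5·(0.053328) = 2.3997 kWh/t
Power = W × throughput = 2.3997 kWh/t × 983.5 t/h = 2360.1 kW

P = 2360.1 kW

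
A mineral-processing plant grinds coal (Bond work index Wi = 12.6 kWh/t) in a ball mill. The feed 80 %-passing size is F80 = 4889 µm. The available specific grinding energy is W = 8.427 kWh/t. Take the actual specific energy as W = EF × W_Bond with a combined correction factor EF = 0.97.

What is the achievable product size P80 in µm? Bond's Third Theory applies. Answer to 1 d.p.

P80 = 144.3 µm

W = 10·Wi·(P80^(-½) − F80^(-½))
W_Bond = W / EF = 8.427 / 0.97 = 8.6876 kWh/t
P80^(−½) = W_Bond/(10 Wi) + F80^(−½)
  = 8.6876/(10·12.6) + 1/√4889 = 0.068949 + 0.014302 = 0.083251
P80 = (1/0.083251)² = 12.0118² = 144.28 µm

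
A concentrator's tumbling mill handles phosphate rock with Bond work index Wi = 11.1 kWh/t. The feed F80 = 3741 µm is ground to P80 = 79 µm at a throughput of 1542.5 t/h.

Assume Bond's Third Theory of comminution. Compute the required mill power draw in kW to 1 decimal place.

P = 16464.1 kW

W_Bond = 10·Wi·(1/√P₈₀ − 1/√F₈₀)
W = 10·11.1·(1/√79 − 1/√3741) = 10·11.1·(0.096159) = 10.6737 kWh/t
Power = W × throughput = 10.6737 kWh/t × 1542.5 t/h = 16464.1 kW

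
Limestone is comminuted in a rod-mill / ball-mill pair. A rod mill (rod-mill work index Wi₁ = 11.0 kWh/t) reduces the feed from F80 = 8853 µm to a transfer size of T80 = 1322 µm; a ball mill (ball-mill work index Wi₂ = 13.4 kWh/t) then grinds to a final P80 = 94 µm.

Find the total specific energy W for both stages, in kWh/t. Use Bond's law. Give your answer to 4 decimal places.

W = 11.9919 kWh/t

W = 10 Wi (P80^-0.5 − F80^-0.5)
Stage 1 (8853→1322 µm, Wi₁=11.0): W₁ = 10·11.0·(0.027503 − 0.010628) = 1.8563 kWh/t
Stage 2 (1322→94 µm, Wi₂=13.4): W₂ = 10·13.4·(0.103142 − 0.027503) = 10.1356 kWh/t
W = W₁ + W₂ = 1.8563 + 10.1356 = 11.9919 kWh/t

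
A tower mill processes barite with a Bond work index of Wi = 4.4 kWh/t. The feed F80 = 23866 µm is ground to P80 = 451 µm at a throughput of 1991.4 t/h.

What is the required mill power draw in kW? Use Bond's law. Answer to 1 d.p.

Bond: W = 10·Wi·(1/√P80 − 1/√F80)
W = 10·4.4·(1/√451 − 1/√23866) = 10·4.4·(0.040615) = 1.7871 kWh/t
P = W·T = 1.7871·1991.4 = 3558.8 kW

P = 3558.8 kW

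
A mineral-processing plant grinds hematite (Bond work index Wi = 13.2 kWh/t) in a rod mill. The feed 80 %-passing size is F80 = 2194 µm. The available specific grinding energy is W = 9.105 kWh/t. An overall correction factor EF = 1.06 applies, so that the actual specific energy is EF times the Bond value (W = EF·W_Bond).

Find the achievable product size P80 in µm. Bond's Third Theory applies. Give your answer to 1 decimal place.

W = 10 Wi (1/√P80 − 1/√F80)  [Bond]
W_Bond = W / EF = 9.105 / 1.06 = 8.5896 kWh/t
P80^(−½) = W_Bond/(10 Wi) + F80^(−½)
  = 8.5896/(10·13.2) + 1/√2194 = 0.065073 + 0.021349 = 0.086422
P80 = (1/0.086422)² = 11.5711² = 133.89 µm

P80 = 133.9 µm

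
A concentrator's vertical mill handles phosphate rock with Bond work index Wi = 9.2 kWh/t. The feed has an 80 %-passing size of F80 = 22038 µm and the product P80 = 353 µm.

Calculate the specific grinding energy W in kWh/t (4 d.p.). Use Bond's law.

W_Bond = 10·Wi·(1/√P₈₀ − 1/√F₈₀)
1/√353 = 0.053225;  1/√22038 = 0.006736
W = 10·9.2·(0.053225 − 0.006736) = 4.2769 kWh/t

W = 4.2769 kWh/t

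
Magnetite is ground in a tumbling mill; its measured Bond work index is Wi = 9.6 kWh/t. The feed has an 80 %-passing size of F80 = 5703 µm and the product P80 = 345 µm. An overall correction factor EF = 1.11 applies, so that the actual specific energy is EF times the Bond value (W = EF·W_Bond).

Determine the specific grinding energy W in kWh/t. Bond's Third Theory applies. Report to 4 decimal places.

Bond:  W = 10 Wi (1/√P − 1/√F)
1/√345 = 0.053838;  1/√5703 = 0.013242
W = 10·9.6·(0.053838 − 0.013242) = 3.8972 kWh/t
With EF = 1.11: W = 3.8972·1.11 = 4.3259 kWh/t

W = 4.3259 kWh/t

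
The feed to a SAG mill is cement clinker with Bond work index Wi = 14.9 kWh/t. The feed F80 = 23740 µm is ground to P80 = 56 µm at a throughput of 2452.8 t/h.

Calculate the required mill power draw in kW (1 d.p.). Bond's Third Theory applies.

P = 46465.6 kW

W = 10 Wi / √P80 − 10 Wi / √F80
W = 10·14.9·(1/√56 − 1/√23740) = 10·14.9·(0.127140) = 18.9439 kWh/t
Mill draw = 18.9439 × 2452.8 = 46465.6 kW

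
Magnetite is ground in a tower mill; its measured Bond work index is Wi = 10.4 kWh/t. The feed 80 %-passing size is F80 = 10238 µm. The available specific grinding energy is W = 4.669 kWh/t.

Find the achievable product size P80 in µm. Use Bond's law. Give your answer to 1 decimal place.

W = 10 Wi / √P80 − 10 Wi / √F80
P80^(−½) = W/(10 Wi) + F80^(−½)
  = 4.6690/(10·10.4) + 1/√10238 = 0.044894 + 0.009883 = 0.054777
P80 = (1/0.054777)² = 18.2557² = 333.27 µm

P80 = 333.3 µm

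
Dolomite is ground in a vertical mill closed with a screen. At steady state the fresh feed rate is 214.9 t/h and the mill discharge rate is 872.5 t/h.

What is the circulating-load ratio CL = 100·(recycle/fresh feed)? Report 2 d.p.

CL = 306.00 %

Steady state: M = F + R.
R = M − F = 872.5 − 214.9 = 657.6 t/h
CL = 100·R/F = 100·657.6/214.9 = 306.00 %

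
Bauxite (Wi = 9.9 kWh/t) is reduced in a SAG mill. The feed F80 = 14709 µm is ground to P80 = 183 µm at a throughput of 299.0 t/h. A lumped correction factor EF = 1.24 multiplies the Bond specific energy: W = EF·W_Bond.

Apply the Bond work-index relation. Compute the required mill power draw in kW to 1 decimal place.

P = 2410.7 kW

W = 10 Wi (1/√P80 − 1/√F80)  [Bond]
W = 10·9.9·(1/√183 − 1/√14709) = 10·9.9·(0.065677) = 6.5020 kWh/t
With EF = 1.24: W = 6.5020·1.24 = 8.0625 kWh/t
P_mill = W·ṁ = 8.0625·299.0 = 2410.7 kW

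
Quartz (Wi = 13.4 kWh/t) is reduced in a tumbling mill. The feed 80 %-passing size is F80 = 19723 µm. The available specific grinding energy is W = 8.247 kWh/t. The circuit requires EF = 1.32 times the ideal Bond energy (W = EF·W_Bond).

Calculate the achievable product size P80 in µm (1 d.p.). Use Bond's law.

P80 = 346.2 µm

W = 10 Wi / √P80 − 10 Wi / √F80
W_Bond = W / EF = 8.247 / 1.32 = 6.2477 kWh/t
⇒ 1/√P80 = W_Bond/(10·Wi) + 1/√F80
  = 6.2477/(10·13.4) + 1/√19723 = 0.046625 + 0.007121 = 0.053745
P80 = (1/0.053745)² = 18.6063² = 346.19 µm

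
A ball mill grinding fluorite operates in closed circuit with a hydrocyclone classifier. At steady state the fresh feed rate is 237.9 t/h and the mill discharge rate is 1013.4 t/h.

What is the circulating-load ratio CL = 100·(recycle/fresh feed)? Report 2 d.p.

CL = 325.98 %

M = F + R at steady state, so:
R = M − F = 1013.4 − 237.9 = 775.5 t/h
CL = 100·R/F = 100·775.5/237.9 = 325.98 %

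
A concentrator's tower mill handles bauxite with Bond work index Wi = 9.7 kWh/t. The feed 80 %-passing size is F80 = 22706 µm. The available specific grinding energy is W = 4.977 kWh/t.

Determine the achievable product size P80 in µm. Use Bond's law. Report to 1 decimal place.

P80 = 297.8 µm

W = 10·Wi·(P80^(-½) − F80^(-½))
⇒ 1/√P80 = W/(10·Wi) + 1/√F80
  = 4.9770/(10·9.7) + 1/√22706 = 0.051309 + 0.006636 = 0.057946
P80 = (1/0.057946)² = 17.2576² = 297.82 µm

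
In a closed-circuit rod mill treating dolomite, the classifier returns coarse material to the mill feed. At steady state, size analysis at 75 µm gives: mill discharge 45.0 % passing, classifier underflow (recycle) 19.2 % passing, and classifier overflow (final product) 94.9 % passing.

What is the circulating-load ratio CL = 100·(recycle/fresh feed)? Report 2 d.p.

CL = 193.41 %

Mass balance on the −75 µm fraction:
d + r·d = r·u + o → r(d−u) = o−d
r = (94.9 − 45.0)/(45.0 − 19.2) = 49.9/25.8 = 1.9341
CL = 100·r = 193.41 %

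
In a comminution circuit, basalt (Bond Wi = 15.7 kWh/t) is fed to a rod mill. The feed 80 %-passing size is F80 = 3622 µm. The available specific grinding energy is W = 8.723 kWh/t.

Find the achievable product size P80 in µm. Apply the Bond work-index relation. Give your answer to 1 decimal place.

P80 = 192.0 µm

Bond:  W = 10 Wi (1/√P − 1/√F)
⇒ 1/√P80 = W/(10·Wi) + 1/√F80
  = 8.7230/(10·15.7) + 1/√3622 = 0.055561 + 0.016616 = 0.072176
P80 = (1/0.072176)² = 13.8549² = 191.96 µm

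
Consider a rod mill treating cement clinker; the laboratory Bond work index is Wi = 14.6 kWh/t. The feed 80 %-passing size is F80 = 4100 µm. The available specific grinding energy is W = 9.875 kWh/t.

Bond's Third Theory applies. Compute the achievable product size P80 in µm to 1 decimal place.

P80 = 144.3 µm

Bond: W = 10·Wi·(1/√P80 − 1/√F80)
P80^(−½) = W/(10 Wi) + F80^(−½)
  = 9.8750/(10·14.6) + 1/√4100 = 0.067637 + 0.015617 = 0.083254
P80 = (1/0.083254)² = 12.0114² = 144.27 µm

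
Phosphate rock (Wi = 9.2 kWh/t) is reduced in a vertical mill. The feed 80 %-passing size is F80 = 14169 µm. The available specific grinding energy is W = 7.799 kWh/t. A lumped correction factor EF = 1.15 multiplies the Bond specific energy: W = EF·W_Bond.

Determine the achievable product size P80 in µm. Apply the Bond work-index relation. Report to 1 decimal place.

P80 = 148.3 µm

W = 10·Wi·(P80^(-½) − F80^(-½))
W_Bond = W / EF = 7.799 / 1.15 = 6.7817 kWh/t
P80^-0.5 = F80^-0.5 + W_Bond/(10 Wi)
  = 6.7817/(10·9.2) + 1/√14169 = 0.073715 + 0.008401 = 0.082116
P80 = (1/0.082116)² = 12.1780² = 148.30 µm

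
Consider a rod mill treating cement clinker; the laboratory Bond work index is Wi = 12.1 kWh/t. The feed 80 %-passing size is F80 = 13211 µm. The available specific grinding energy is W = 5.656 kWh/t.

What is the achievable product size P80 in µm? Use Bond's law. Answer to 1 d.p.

P80 = 325.3 µm

W = 10·Wi·[P80^(−½) − F80^(−½)]
1/√P80 = 1/√F80 + W/(10·Wi)
  = 5.6560/(10·12.1) + 1/√13211 = 0.046744 + 0.008700 = 0.055444
P80 = (1/0.055444)² = 18.0362² = 325.30 µm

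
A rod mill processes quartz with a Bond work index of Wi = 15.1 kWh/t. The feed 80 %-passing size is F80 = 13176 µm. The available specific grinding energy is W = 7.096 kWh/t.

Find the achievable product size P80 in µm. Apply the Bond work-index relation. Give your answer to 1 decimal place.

W = 10·Wi·[P80^(−½) − F80^(−½)]
⇒ 1/√P80 = W/(10·Wi) + 1/√F80
  = 7.0960/(10·15.1) + 1/√13176 = 0.046993 + 0.008712 = 0.055705
P80 = (1/0.055705)² = 17.9517² = 322.26 µm

P80 = 322.3 µm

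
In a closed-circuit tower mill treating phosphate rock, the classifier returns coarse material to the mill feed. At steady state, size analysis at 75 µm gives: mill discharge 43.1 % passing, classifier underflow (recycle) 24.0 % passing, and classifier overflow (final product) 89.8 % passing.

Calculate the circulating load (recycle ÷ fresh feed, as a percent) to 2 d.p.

Two-product formula at 75 µm:
d + r·d = r·u + o → r(d−u) = o−d
r = (89.8 − 43.1)/(43.1 − 24.0) = 46.7/19.1 = 2.4450
CL = 100·r = 244.50 %

CL = 244.50 %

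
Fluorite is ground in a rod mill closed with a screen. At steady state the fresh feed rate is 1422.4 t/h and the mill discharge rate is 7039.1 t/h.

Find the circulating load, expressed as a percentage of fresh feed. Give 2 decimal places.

CL = 394.87 %

Mill node: discharge = fresh + recycle.
R = M − F = 7039.1 − 1422.4 = 5616.7 t/h
CL = 100·R/F = 100·5616.7/1422.4 = 394.87 %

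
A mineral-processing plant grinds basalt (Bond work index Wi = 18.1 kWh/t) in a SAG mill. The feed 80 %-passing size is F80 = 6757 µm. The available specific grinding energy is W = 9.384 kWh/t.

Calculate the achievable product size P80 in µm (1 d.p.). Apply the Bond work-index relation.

P80 = 244.1 µm

W = 10·Wi·(P80^(-½) − F80^(-½))
1/√P80 = 1/√F80 + W/(10·Wi)
  = 9.3840/(10·18.1) + 1/√6757 = 0.051845 + 0.012165 = 0.064011
P80 = (1/0.064011)² = 15.6224² = 244.06 µm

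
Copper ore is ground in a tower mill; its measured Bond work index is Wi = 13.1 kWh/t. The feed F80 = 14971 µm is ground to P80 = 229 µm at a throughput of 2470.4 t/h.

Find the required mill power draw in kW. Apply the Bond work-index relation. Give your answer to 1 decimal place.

P = 18740.6 kW

W = 10 Wi (1/√P80 − 1/√F80)  [Bond]
W = 10·13.1·(1/√229 − 1/√14971) = 10·13.1·(0.057909) = 7.5861 kWh/t
P_mill = W·ṁ = 7.5861·2470.4 = 18740.6 kW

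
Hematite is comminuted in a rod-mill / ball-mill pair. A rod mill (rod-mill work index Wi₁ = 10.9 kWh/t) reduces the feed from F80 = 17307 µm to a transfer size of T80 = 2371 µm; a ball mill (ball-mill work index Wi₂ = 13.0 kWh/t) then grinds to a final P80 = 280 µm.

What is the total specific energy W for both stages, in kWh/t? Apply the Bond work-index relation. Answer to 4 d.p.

W = 6.5092 kWh/t

W_Bond = 10·Wi·(1/√P₈₀ − 1/√F₈₀)
Stage 1 (17307→2371 µm, Wi₁=10.9): W₁ = 10·10.9·(0.020537 − 0.007601) = 1.4100 kWh/t
Stage 2 (2371→280 µm, Wi₂=13.0): W₂ = 10·13.0·(0.059761 − 0.020537) = 5.0992 kWh/t
W = W₁ + W₂ = 1.4100 + 5.0992 = 6.5092 kWh/t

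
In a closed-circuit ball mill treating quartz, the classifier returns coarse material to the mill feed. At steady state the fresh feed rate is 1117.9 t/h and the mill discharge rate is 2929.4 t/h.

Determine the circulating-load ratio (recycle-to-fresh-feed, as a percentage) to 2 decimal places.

CL = 162.04 %

Steady state: M = F + R.
R = M − F = 2929.4 − 1117.9 = 1811.5 t/h
CL = 100·R/F = 100·1811.5/1117.9 = 162.04 %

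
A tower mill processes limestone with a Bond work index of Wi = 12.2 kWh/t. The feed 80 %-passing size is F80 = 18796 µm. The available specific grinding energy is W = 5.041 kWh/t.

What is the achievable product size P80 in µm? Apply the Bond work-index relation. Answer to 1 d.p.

W = 10 Wi (1/√P80 − 1/√F80)  [Bond]
P80^(−½) = W/(10 Wi) + F80^(−½)
  = 5.0410/(10·12.2) + 1/√18796 = 0.041320 + 0.007294 = 0.048614
P80 = (1/0.048614)² = 20.5703² = 423.14 µm

P80 = 423.1 µm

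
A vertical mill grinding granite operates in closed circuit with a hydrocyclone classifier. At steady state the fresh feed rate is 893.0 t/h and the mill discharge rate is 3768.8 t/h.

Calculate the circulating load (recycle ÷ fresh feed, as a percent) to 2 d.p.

CL = 322.04 %

Discharge = new feed + return, hence
R = M − F = 3768.8 − 893.0 = 2875.8 t/h
CL = 100·R/F = 100·2875.8/893.0 = 322.04 %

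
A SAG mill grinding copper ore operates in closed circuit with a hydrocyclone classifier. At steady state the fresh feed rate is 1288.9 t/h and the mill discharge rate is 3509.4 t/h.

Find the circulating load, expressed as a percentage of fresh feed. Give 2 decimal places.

CL = 172.28 %

Discharge = new feed + return, hence
R = M − F = 3509.4 − 1288.9 = 2220.5 t/h
CL = 100·R/F = 100·2220.5/1288.9 = 172.28 %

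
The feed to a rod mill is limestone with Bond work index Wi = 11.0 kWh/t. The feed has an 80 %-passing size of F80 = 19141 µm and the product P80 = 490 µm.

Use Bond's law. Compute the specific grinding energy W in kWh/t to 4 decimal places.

Bond:  W = 10 Wi (1/√P − 1/√F)
1/√490 = 0.045175;  1/√19141 = 0.007228
W = 10·11.0·(0.045175 − 0.007228) = 4.1742 kWh/t

W = 4.1742 kWh/t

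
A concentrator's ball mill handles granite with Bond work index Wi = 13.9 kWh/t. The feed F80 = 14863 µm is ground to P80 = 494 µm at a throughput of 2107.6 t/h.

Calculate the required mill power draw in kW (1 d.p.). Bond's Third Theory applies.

P = 10777.8 kW

W_Bond = 10·Wi·(1/√P₈₀ − 1/√F₈₀)
W = 10·13.9·(1/√494 − 1/√14863) = 10·13.9·(0.036790) = 5.1138 kWh/t
P_mill = W·ṁ = 5.1138·2107.6 = 10777.8 kW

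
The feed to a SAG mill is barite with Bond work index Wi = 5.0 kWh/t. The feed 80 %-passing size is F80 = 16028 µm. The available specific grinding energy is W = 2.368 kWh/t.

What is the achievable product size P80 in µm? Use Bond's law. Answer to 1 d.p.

P80 = 327.5 µm

Bond:  W = 10 Wi (1/√P − 1/√F)
1/√P80 = 1/√F80 + W/(10·Wi)
  = 2.3680/(10·5.0) + 1/√16028 = 0.047360 + 0.007899 = 0.055259
P80 = (1/0.055259)² = 18.0967² = 327.49 µm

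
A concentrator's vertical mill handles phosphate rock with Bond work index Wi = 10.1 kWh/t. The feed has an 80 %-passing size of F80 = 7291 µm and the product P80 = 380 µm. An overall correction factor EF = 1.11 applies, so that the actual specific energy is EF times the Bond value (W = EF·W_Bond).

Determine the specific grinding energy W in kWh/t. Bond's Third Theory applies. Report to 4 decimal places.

Bond: W = 10·Wi·(1/√P80 − 1/√F80)
1/√380 = 0.051299;  1/√7291 = 0.011711
W = 10·10.1·(0.051299 − 0.011711) = 3.9983 kWh/t
Apply correction: 3.9983 × 1.11 = 4.4382 kWh/t

W = 4.4382 kWh/t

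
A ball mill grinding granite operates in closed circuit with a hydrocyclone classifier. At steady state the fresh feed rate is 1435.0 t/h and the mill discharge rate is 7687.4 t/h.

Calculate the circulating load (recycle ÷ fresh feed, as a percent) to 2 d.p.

Discharge = new feed + return, hence
R = M − F = 7687.4 − 1435.0 = 6252.4 t/h
CL = 100·R/F = 100·6252.4/1435.0 = 435.71 %

CL = 435.71 %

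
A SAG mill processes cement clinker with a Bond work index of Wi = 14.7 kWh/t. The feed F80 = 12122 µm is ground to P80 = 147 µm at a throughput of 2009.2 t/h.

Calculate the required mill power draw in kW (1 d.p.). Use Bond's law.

P = 21677.7 kW

W_Bond = 10·Wi·(1/√P₈₀ − 1/√F₈₀)
W = 10·14.7·(1/√147 − 1/√12122) = 10·14.7·(0.073396) = 10.7892 kWh/t
P = W·T = 10.7892·2009.2 = 21677.7 kW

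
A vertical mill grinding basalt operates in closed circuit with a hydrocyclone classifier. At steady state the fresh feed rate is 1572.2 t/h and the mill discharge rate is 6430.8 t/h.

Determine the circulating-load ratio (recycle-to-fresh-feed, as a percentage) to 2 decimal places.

CL = 309.03 %

M = F + R at steady state, so:
R = M − F = 6430.8 − 1572.2 = 4858.6 t/h
CL = 100·R/F = 100·4858.6/1572.2 = 309.03 %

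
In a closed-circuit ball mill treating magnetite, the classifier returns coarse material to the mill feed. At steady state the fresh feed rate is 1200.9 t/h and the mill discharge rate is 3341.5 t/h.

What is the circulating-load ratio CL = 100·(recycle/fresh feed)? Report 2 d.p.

Steady state: M = F + R.
R = M − F = 3341.5 − 1200.9 = 2140.6 t/h
CL = 100·R/F = 100·2140.6/1200.9 = 178.25 %

CL = 178.25 %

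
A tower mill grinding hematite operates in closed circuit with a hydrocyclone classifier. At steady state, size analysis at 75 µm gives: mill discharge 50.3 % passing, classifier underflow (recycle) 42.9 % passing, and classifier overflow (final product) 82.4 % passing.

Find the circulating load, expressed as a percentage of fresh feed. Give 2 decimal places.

CL = 433.78 %

Balance %-passing 75 µm (r = R/F):
(1+r)d = ru + o → r = (o−d)/(d−u)
r = (82.4 − 50.3)/(50.3 − 42.9) = 32.1/7.4 = 4.3378
CL = 100·r = 433.78 %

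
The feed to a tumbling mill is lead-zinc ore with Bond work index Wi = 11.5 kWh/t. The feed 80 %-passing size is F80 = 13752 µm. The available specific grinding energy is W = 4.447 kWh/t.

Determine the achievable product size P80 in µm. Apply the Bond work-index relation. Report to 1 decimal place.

W = 10 Wi (P80^-0.5 − F80^-0.5)
⇒ 1/√P80 = W/(10 Wi) + 1/√F80
  = 4.4470/(10·11.5) + 1/√13752 = 0.038670 + 0.008527 = 0.047197
P80 = (1/0.047197)² = 21.1878² = 448.92 µm

P80 = 448.9 µm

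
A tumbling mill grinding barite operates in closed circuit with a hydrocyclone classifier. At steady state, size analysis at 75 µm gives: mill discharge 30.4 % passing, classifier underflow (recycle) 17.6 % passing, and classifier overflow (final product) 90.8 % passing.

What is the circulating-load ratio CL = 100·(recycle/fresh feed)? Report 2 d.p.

CL = 471.88 %

Two-product formula at 75 µm:
Fd + Rd = Ru + Fo ⇒ R/F = (o−d)/(d−u)
r = (90.8 − 30.4)/(30.4 − 17.6) = 60.4/12.8 = 4.7188
CL = 100·r = 471.88 %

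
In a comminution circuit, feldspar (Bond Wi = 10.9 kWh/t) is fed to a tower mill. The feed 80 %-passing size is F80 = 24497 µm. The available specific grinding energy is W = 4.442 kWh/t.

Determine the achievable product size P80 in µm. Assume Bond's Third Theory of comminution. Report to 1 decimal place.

W = 10 Wi (1/√P80 − 1/√F80)  [Bond]
P80^(−½) = W/(10 Wi) + F80^(−½)
  = 4.4420/(10·10.9) + 1/√24497 = 0.040752 + 0.006389 = 0.047141
P80 = (1/0.047141)² = 21.2128² = 449.98 µm

P80 = 450.0 µm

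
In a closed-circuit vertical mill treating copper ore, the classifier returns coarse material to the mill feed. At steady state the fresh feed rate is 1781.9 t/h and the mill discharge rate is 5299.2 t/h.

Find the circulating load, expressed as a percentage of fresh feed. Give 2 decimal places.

Discharge = new feed + return, hence
R = M − F = 5299.2 − 1781.9 = 3517.3 t/h
CL = 100·R/F = 100·3517.3/1781.9 = 197.39 %

CL = 197.39 %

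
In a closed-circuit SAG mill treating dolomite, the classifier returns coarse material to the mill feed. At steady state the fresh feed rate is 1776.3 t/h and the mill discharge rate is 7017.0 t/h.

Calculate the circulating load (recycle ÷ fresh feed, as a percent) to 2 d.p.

Discharge = new feed + return, hence
R = M − F = 7017.0 − 1776.3 = 5240.7 t/h
CL = 100·R/F = 100·5240.7/1776.3 = 295.03 %

CL = 295.03 %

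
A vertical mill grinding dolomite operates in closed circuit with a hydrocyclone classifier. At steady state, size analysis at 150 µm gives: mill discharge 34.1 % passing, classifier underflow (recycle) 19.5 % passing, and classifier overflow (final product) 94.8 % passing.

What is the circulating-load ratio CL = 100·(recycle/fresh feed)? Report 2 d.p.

CL = 415.75 %

Let r = R/F. Size balance at 150 µm:
(1+r)d = ru + o → r = (o−d)/(d−u)
r = (94.8 − 34.1)/(34.1 − 19.5) = 60.7/14.6 = 4.1575
CL = 100·r = 415.75 %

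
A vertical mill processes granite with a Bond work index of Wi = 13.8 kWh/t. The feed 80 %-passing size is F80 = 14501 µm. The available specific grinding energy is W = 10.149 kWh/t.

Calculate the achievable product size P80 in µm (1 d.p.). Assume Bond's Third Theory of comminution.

W = 10·Wi·[P80^(−½) − F80^(−½)]
P80^-0.5 = F80^-0.5 + W/(10 Wi)
  = 10.1490/(10·13.8) + 1/√14501 = 0.073543 + 0.008304 = 0.081848
P80 = (1/0.081848)² = 12.2178² = 149.27 µm

P80 = 149.3 µm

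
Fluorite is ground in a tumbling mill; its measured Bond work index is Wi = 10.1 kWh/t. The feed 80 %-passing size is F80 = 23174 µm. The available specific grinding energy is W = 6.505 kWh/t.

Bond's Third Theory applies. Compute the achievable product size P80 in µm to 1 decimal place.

Bond: W = 10·Wi·(1/√P80 − 1/√F80)
⇒ 1/√P80 = W/(10·Wi) + 1/√F80
  = 6.5050/(10·10.1) + 1/√23174 = 0.064406 + 0.006569 = 0.070975
P80 = (1/0.070975)² = 14.0895² = 198.51 µm

P80 = 198.5 µm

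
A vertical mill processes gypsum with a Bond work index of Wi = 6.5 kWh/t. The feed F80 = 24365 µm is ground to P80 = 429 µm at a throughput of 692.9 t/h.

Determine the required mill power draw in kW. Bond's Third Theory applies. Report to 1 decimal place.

W = 10·Wi·[P80^(−½) − F80^(−½)]
W = 10·6.5·(1/√429 − 1/√24365) = 10·6.5·(0.041874) = 2.7218 kWh/t
Mill draw = 2.7218 × 692.9 = 1885.9 kW

P = 1885.9 kW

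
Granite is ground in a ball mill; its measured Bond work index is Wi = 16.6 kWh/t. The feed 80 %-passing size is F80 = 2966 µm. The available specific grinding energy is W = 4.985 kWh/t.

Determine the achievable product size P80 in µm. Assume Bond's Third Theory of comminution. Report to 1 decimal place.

Bond:  W = 10 Wi (1/√P − 1/√F)
1/√P80 = 1/√F80 + W/(10·Wi)
  = 4.9850/(10·16.6) + 1/√2966 = 0.030030 + 0.018362 = 0.048392
P80 = (1/0.048392)² = 20.6646² = 427.03 µm

P80 = 427.0 µm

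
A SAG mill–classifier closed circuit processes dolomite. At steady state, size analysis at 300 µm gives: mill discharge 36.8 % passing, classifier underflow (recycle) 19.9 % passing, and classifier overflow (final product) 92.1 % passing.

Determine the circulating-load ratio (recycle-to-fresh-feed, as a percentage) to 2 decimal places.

CL = 327.22 %

Mass balance on the −300 µm fraction:
(1+r)·d = r·u + o ⇒ r = (o−d)/(d−u)
r = (92.1 − 36.8)/(36.8 − 19.9) = 55.3/16.9 = 3.2722
CL = 100·r = 327.22 %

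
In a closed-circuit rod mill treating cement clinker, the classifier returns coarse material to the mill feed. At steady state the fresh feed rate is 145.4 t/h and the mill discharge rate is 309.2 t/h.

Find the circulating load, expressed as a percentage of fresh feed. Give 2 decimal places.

Mill node: discharge = fresh + recycle.
R = M − F = 309.2 − 145.4 = 163.8 t/h
CL = 100·R/F = 100·163.8/145.4 = 112.65 %

CL = 112.65 %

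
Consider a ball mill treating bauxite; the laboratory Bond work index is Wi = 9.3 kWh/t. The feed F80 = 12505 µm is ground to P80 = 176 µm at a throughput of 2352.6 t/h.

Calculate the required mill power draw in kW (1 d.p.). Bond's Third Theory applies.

P = 14535.5 kW

W_Bond = 10·Wi·(1/√P₈₀ − 1/√F₈₀)
W = 10·9.3·(1/√176 − 1/√12505) = 10·9.3·(0.066435) = 6.1785 kWh/t
P_mill = W·ṁ = 6.1785·2352.6 = 14535.5 kW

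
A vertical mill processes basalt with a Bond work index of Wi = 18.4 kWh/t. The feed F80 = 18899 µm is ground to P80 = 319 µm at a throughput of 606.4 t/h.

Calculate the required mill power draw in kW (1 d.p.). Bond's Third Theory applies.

P = 5435.5 kW

W = 10 Wi (P80^-0.5 − F80^-0.5)
W = 10·18.4·(1/√319 − 1/√18899) = 10·18.4·(0.048715) = 8.9636 kWh/t
Mill draw = 8.9636 × 606.4 = 5435.5 kW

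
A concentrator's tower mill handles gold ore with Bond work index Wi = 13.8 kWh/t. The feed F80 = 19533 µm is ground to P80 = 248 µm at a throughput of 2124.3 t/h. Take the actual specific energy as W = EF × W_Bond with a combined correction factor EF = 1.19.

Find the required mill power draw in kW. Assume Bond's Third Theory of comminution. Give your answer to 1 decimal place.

P = 19656.1 kW

W = 10 Wi (P80^-0.5 − F80^-0.5)
W = 10·13.8·(1/√248 − 1/√19533) = 10·13.8·(0.056345) = 7.7756 kWh/t
Corrected W = EF·W_Bond = 1.19·7.7756 = 9.2530 kWh/t
Mill draw = 9.2530 × 2124.3 = 19656.1 kW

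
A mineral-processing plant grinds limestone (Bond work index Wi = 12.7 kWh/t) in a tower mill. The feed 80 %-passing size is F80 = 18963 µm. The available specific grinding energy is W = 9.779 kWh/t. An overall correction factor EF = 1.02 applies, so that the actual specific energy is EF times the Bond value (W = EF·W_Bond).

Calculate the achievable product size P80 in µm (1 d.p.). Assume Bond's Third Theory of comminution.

W_Bond = 10·Wi·(1/√P₈₀ − 1/√F₈₀)
W_Bond = W / EF = 9.779 / 1.02 = 9.5873 kWh/t
P80^-0.5 = F80^-0.5 + W_Bond/(10 Wi)
  = 9.5873/(10·12.7) + 1/√18963 = 0.075490 + 0.007262 = 0.082752
P80 = (1/0.082752)² = 12.0843² = 146.03 µm

P80 = 146.0 µm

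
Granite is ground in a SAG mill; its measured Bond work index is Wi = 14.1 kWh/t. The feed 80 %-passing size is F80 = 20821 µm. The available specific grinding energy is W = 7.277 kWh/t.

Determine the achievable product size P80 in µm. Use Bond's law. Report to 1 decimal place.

Bond: W = 10·Wi·(1/√P80 − 1/√F80)
⇒ 1/√P80 = W/(10·Wi) + 1/√F80
  = 7.2770/(10·14.1) + 1/√20821 = 0.051610 + 0.006930 = 0.058540
P80 = (1/0.058540)² = 17.0823² = 291.80 µm

P80 = 291.8 µm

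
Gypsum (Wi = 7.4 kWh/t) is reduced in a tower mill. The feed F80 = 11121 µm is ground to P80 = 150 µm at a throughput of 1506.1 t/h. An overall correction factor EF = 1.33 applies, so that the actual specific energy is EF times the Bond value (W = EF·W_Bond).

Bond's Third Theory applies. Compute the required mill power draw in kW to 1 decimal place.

W = 10 Wi / √P80 − 10 Wi / √F80
W = 10·7.4·(1/√150 − 1/√11121) = 10·7.4·(0.072167) = 5.3404 kWh/t
With EF = 1.33: W = 5.3404·1.33 = 7.1027 kWh/t
Mill draw = 7.1027 × 1506.1 = 10697.3 kW

P = 10697.3 kW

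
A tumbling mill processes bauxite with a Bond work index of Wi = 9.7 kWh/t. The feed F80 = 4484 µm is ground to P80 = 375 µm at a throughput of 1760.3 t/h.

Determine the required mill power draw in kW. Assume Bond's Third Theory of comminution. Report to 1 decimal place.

W = 10·Wi·(P80^(-½) − F80^(-½))
W = 10·9.7·(1/√375 − 1/√4484) = 10·9.7·(0.036706) = 3.5605 kWh/t
P_mill = W·ṁ = 3.5605·1760.3 = 6267.5 kW

P = 6267.5 kW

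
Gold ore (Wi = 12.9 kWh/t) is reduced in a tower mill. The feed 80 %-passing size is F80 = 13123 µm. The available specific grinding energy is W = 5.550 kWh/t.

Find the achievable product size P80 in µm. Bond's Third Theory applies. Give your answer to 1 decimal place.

Bond:  W = 10 Wi (1/√P − 1/√F)
1/√P80 = 1/√F80 + W/(10·Wi)
  = 5.5500/(10·12.9) + 1/√13123 = 0.043023 + 0.008729 = 0.051753
P80 = (1/0.051753)² = 19.3227² = 373.37 µm

P80 = 373.4 µm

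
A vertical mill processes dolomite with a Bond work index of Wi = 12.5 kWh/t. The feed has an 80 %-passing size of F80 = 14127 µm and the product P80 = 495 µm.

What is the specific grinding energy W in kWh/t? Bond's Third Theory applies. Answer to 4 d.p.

Bond:  W = 10 Wi (1/√P − 1/√F)
1/√495 = 0.044947;  1/√14127 = 0.008413
W = 10·12.5·(0.044947 − 0.008413) = 4.5666 kWh/t

W = 4.5666 kWh/t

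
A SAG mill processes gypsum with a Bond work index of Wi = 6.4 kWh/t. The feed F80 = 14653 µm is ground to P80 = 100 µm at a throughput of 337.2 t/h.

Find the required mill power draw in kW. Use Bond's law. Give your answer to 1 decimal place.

P = 1979.8 kW

W = 10·Wi·[P80^(−½) − F80^(−½)]
W = 10·6.4·(1/√100 − 1/√14653) = 10·6.4·(0.091739) = 5.8713 kWh/t
Power = W × throughput = 5.8713 kWh/t × 337.2 t/h = 1979.8 kW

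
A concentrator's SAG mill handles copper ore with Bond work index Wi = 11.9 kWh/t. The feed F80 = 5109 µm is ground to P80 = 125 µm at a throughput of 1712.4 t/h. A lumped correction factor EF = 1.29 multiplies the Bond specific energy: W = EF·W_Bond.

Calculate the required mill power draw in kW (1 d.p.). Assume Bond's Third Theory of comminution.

P = 19834.2 kW

W = 10 Wi (1/√P80 − 1/√F80)  [Bond]
W = 10·11.9·(1/√125 − 1/√5109) = 10·11.9·(0.075452) = 8.9788 kWh/t
Corrected W = EF·W_Bond = 1.29·8.9788 = 11.5827 kWh/t
Mill draw = 11.5827 × 1712.4 = 19834.2 kW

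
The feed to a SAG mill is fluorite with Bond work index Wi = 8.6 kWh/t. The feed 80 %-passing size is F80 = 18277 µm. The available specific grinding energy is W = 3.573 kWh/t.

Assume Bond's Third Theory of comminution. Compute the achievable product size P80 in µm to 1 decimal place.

W = 10 Wi (P80^-0.5 − F80^-0.5)
P80^-0.5 = F80^-0.5 + W/(10 Wi)
  = 3.5730/(10·8.6) + 1/√18277 = 0.041547 + 0.007397 = 0.048943
P80 = (1/0.048943)² = 20.4318² = 417.46 µm

P80 = 417.5 µm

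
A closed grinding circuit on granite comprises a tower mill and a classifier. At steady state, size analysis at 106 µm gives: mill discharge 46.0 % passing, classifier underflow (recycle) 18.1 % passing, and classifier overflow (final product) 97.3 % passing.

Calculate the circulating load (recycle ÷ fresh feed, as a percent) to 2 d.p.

CL = 183.87 %

Let r = R/F. Size balance at 106 µm:
d + r·d = r·u + o → r(d−u) = o−d
r = (97.3 − 46.0)/(46.0 − 18.1) = 51.3/27.9 = 1.8387
CL = 100·r = 183.87 %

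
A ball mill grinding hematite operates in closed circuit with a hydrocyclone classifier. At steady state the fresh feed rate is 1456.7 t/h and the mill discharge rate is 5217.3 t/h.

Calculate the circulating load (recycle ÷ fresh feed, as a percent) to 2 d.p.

CL = 258.16 %

Mill node: discharge = fresh + recycle.
R = M − F = 5217.3 − 1456.7 = 3760.6 t/h
CL = 100·R/F = 100·3760.6/1456.7 = 258.16 %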